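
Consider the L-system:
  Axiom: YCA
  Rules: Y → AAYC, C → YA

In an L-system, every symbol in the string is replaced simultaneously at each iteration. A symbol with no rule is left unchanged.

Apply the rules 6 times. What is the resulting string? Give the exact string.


Answer: AAAAAAAAAAAAYCYAAAYCAAAAAYCYAAAAAAAAYCYAAAYCAAAAAAAAAAYCYAAAYCAAAAAYCYAAAAAAAAAAAAAYCYAAAYCAAAAAYCYAAAAAAAAYCYAAAYCAAAA

Derivation:
Step 0: YCA
Step 1: AAYCYAA
Step 2: AAAAYCYAAAYCAA
Step 3: AAAAAAYCYAAAYCAAAAAYCYAAA
Step 4: AAAAAAAAYCYAAAYCAAAAAYCYAAAAAAAAYCYAAAYCAAA
Step 5: AAAAAAAAAAYCYAAAYCAAAAAYCYAAAAAAAAYCYAAAYCAAAAAAAAAAYCYAAAYCAAAAAYCYAAAA
Step 6: AAAAAAAAAAAAYCYAAAYCAAAAAYCYAAAAAAAAYCYAAAYCAAAAAAAAAAYCYAAAYCAAAAAYCYAAAAAAAAAAAAAYCYAAAYCAAAAAYCYAAAAAAAAYCYAAAYCAAAA


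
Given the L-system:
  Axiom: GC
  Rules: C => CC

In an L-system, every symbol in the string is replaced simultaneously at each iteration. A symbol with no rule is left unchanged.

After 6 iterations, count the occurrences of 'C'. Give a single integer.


Answer: 64

Derivation:
Step 0: GC  (1 'C')
Step 1: GCC  (2 'C')
Step 2: GCCCC  (4 'C')
Step 3: GCCCCCCCC  (8 'C')
Step 4: GCCCCCCCCCCCCCCCC  (16 'C')
Step 5: GCCCCCCCCCCCCCCCCCCCCCCCCCCCCCCCC  (32 'C')
Step 6: GCCCCCCCCCCCCCCCCCCCCCCCCCCCCCCCCCCCCCCCCCCCCCCCCCCCCCCCCCCCCCCCC  (64 'C')


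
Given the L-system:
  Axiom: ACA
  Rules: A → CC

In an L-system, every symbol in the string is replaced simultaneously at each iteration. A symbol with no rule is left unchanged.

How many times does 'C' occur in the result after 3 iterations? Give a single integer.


Answer: 5

Derivation:
Step 0: ACA  (1 'C')
Step 1: CCCCC  (5 'C')
Step 2: CCCCC  (5 'C')
Step 3: CCCCC  (5 'C')


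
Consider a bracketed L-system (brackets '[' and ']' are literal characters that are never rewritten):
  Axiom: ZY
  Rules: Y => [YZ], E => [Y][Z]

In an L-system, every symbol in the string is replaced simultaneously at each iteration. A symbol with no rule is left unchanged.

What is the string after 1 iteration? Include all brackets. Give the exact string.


Step 0: ZY
Step 1: Z[YZ]

Answer: Z[YZ]


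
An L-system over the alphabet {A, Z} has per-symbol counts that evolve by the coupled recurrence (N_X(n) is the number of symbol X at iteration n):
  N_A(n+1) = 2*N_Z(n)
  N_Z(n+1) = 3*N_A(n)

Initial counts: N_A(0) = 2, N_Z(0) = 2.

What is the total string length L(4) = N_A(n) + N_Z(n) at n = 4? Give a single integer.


Answer: 144

Derivation:
Step 0: N_A=2, N_Z=2, L=4
Step 1: N_A=4, N_Z=6, L=10
Step 2: N_A=12, N_Z=12, L=24
Step 3: N_A=24, N_Z=36, L=60
Step 4: N_A=72, N_Z=72, L=144


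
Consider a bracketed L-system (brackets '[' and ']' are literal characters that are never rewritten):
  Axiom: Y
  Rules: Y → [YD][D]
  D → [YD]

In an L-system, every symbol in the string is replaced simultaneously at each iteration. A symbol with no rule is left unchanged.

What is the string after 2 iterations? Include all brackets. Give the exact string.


Answer: [[YD][D][YD]][[YD]]

Derivation:
Step 0: Y
Step 1: [YD][D]
Step 2: [[YD][D][YD]][[YD]]


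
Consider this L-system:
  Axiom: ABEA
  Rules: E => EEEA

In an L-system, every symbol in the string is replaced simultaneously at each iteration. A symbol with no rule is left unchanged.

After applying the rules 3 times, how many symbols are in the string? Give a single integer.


Step 0: length = 4
Step 1: length = 7
Step 2: length = 16
Step 3: length = 43

Answer: 43


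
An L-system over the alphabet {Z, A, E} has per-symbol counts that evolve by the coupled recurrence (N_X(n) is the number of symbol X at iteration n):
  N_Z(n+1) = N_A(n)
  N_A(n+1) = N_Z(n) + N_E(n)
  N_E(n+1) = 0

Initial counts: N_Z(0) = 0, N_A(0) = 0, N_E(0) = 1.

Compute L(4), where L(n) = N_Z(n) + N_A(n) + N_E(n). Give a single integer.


Step 0: N_Z=0, N_A=0, N_E=1, L=1
Step 1: N_Z=0, N_A=1, N_E=0, L=1
Step 2: N_Z=1, N_A=0, N_E=0, L=1
Step 3: N_Z=0, N_A=1, N_E=0, L=1
Step 4: N_Z=1, N_A=0, N_E=0, L=1

Answer: 1


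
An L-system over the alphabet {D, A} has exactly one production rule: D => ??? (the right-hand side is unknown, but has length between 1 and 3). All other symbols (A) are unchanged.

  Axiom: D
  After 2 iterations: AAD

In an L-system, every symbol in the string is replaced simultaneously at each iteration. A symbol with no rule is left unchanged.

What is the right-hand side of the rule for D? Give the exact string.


Trying D => AD:
  Step 0: D
  Step 1: AD
  Step 2: AAD
Matches the given result.

Answer: AD


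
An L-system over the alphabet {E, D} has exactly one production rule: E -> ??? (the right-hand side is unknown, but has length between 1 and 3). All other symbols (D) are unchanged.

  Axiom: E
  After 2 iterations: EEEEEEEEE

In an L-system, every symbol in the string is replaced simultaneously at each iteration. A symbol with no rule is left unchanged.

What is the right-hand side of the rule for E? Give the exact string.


Answer: EEE

Derivation:
Trying E -> EEE:
  Step 0: E
  Step 1: EEE
  Step 2: EEEEEEEEE
Matches the given result.


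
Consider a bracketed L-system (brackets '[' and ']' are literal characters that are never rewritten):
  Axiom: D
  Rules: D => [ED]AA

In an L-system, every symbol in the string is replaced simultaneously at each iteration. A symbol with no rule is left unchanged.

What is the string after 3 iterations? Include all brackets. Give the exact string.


Step 0: D
Step 1: [ED]AA
Step 2: [E[ED]AA]AA
Step 3: [E[E[ED]AA]AA]AA

Answer: [E[E[ED]AA]AA]AA


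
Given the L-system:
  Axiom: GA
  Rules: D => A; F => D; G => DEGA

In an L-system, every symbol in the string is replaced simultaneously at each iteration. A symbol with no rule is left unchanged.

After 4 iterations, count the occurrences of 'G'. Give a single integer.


Step 0: GA  (1 'G')
Step 1: DEGAA  (1 'G')
Step 2: AEDEGAAA  (1 'G')
Step 3: AEAEDEGAAAA  (1 'G')
Step 4: AEAEAEDEGAAAAA  (1 'G')

Answer: 1


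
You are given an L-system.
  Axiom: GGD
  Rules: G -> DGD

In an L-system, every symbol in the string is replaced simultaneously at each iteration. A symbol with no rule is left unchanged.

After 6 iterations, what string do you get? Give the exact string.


Step 0: GGD
Step 1: DGDDGDD
Step 2: DDGDDDDGDDD
Step 3: DDDGDDDDDDGDDDD
Step 4: DDDDGDDDDDDDDGDDDDD
Step 5: DDDDDGDDDDDDDDDDGDDDDDD
Step 6: DDDDDDGDDDDDDDDDDDDGDDDDDDD

Answer: DDDDDDGDDDDDDDDDDDDGDDDDDDD


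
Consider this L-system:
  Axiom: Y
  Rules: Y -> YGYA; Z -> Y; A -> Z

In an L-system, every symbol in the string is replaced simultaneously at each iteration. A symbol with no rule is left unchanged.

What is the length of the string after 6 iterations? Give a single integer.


Answer: 241

Derivation:
Step 0: length = 1
Step 1: length = 4
Step 2: length = 10
Step 3: length = 22
Step 4: length = 49
Step 5: length = 109
Step 6: length = 241


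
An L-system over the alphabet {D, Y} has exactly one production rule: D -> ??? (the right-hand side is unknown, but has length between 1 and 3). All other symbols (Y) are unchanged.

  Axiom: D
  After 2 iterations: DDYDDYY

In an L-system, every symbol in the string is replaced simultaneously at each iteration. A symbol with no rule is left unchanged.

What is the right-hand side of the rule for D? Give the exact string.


Answer: DDY

Derivation:
Trying D -> DDY:
  Step 0: D
  Step 1: DDY
  Step 2: DDYDDYY
Matches the given result.


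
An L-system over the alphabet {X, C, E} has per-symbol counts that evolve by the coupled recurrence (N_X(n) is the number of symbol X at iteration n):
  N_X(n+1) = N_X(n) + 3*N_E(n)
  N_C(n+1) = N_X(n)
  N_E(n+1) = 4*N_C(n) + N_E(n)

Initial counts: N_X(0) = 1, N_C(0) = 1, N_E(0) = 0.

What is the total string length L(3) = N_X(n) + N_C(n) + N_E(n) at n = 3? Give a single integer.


Step 0: N_X=1, N_C=1, N_E=0, L=2
Step 1: N_X=1, N_C=1, N_E=4, L=6
Step 2: N_X=13, N_C=1, N_E=8, L=22
Step 3: N_X=37, N_C=13, N_E=12, L=62

Answer: 62


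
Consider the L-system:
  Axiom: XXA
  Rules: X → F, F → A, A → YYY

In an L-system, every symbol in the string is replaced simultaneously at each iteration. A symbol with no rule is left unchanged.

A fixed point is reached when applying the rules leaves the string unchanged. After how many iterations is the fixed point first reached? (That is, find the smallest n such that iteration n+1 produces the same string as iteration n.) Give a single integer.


Step 0: XXA
Step 1: FFYYY
Step 2: AAYYY
Step 3: YYYYYYYYY
Step 4: YYYYYYYYY  (unchanged — fixed point at step 3)

Answer: 3


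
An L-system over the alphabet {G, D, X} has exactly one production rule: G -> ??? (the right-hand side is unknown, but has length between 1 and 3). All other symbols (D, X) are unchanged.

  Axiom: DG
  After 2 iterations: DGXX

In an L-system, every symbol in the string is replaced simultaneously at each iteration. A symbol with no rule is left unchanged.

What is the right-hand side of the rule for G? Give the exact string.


Trying G -> GX:
  Step 0: DG
  Step 1: DGX
  Step 2: DGXX
Matches the given result.

Answer: GX


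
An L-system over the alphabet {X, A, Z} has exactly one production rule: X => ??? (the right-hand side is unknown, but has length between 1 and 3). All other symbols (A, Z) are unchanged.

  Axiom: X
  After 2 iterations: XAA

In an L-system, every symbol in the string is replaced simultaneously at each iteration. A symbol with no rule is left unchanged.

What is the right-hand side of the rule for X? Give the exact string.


Answer: XA

Derivation:
Trying X => XA:
  Step 0: X
  Step 1: XA
  Step 2: XAA
Matches the given result.


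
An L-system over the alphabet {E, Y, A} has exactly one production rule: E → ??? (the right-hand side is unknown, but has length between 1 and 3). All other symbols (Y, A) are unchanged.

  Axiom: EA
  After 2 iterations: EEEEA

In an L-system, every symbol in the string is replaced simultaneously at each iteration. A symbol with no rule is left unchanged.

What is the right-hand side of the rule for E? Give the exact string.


Trying E → EE:
  Step 0: EA
  Step 1: EEA
  Step 2: EEEEA
Matches the given result.

Answer: EE


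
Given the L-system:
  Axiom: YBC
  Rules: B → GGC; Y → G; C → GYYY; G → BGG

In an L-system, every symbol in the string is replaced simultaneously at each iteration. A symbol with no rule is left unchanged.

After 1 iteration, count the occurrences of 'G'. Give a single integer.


Step 0: YBC  (0 'G')
Step 1: GGGCGYYY  (4 'G')

Answer: 4


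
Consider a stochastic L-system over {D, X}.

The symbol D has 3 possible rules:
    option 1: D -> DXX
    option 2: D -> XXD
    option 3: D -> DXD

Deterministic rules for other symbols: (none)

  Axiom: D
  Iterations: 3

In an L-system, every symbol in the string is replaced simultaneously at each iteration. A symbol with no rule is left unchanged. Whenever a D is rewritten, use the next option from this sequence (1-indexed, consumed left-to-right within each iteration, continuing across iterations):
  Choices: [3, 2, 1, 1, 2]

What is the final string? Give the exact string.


Answer: XXDXXXXXDXX

Derivation:
Step 0: D
Step 1: DXD  (used choices [3])
Step 2: XXDXDXX  (used choices [2, 1])
Step 3: XXDXXXXXDXX  (used choices [1, 2])


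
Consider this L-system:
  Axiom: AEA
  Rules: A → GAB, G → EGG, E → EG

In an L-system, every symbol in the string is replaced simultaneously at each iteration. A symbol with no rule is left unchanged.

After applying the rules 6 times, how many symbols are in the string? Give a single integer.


Answer: 711

Derivation:
Step 0: length = 3
Step 1: length = 8
Step 2: length = 19
Step 3: length = 45
Step 4: length = 110
Step 5: length = 277
Step 6: length = 711


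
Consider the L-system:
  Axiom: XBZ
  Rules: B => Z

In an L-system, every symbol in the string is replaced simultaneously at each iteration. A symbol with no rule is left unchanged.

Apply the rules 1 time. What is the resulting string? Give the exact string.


Step 0: XBZ
Step 1: XZZ

Answer: XZZ


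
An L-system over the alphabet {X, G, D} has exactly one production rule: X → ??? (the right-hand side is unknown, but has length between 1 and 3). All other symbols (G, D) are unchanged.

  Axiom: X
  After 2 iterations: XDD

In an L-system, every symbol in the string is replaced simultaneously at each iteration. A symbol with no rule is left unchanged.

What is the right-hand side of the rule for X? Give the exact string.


Answer: XD

Derivation:
Trying X → XD:
  Step 0: X
  Step 1: XD
  Step 2: XDD
Matches the given result.


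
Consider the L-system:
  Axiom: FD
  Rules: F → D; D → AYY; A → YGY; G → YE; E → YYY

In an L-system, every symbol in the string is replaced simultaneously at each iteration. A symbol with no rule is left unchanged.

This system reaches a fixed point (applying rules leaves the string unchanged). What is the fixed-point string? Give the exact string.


Step 0: FD
Step 1: DAYY
Step 2: AYYYGYYY
Step 3: YGYYYYYEYYY
Step 4: YYEYYYYYYYYYYY
Step 5: YYYYYYYYYYYYYYYY
Step 6: YYYYYYYYYYYYYYYY  (unchanged — fixed point at step 5)

Answer: YYYYYYYYYYYYYYYY


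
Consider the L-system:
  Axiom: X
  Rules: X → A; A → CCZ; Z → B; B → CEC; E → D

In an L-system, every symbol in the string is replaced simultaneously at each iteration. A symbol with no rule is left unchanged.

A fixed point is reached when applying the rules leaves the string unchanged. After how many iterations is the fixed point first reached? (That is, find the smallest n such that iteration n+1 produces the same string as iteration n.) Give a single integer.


Answer: 5

Derivation:
Step 0: X
Step 1: A
Step 2: CCZ
Step 3: CCB
Step 4: CCCEC
Step 5: CCCDC
Step 6: CCCDC  (unchanged — fixed point at step 5)


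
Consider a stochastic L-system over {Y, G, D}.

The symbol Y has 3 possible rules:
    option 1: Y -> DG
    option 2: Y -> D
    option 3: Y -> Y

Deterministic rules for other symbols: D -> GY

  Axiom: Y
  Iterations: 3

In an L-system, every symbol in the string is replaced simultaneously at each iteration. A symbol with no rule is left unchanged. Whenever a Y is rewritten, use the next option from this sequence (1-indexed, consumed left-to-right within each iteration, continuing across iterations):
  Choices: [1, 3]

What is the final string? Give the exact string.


Step 0: Y
Step 1: DG  (used choices [1])
Step 2: GYG  (used choices [])
Step 3: GYG  (used choices [3])

Answer: GYG


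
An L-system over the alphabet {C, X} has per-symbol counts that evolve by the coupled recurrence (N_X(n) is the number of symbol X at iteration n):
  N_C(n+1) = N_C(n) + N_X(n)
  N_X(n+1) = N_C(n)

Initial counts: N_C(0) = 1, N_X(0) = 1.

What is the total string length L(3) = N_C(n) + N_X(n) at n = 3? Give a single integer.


Step 0: N_C=1, N_X=1, L=2
Step 1: N_C=2, N_X=1, L=3
Step 2: N_C=3, N_X=2, L=5
Step 3: N_C=5, N_X=3, L=8

Answer: 8


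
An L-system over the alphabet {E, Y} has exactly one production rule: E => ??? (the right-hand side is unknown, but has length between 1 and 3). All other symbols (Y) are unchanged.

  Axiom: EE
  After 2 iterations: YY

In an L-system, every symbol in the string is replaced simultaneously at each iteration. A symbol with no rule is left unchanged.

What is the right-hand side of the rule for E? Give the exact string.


Trying E => Y:
  Step 0: EE
  Step 1: YY
  Step 2: YY
Matches the given result.

Answer: Y


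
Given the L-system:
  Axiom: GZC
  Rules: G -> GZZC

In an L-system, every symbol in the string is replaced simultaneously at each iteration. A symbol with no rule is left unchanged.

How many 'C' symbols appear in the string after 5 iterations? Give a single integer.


Step 0: GZC  (1 'C')
Step 1: GZZCZC  (2 'C')
Step 2: GZZCZZCZC  (3 'C')
Step 3: GZZCZZCZZCZC  (4 'C')
Step 4: GZZCZZCZZCZZCZC  (5 'C')
Step 5: GZZCZZCZZCZZCZZCZC  (6 'C')

Answer: 6


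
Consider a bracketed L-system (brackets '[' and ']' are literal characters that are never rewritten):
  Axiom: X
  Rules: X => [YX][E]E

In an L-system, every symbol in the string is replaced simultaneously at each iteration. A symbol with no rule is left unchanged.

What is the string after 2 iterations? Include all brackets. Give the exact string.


Step 0: X
Step 1: [YX][E]E
Step 2: [Y[YX][E]E][E]E

Answer: [Y[YX][E]E][E]E


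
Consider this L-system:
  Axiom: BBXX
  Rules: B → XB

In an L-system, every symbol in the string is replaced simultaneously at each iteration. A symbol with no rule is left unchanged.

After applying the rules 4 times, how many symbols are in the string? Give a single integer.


Answer: 12

Derivation:
Step 0: length = 4
Step 1: length = 6
Step 2: length = 8
Step 3: length = 10
Step 4: length = 12


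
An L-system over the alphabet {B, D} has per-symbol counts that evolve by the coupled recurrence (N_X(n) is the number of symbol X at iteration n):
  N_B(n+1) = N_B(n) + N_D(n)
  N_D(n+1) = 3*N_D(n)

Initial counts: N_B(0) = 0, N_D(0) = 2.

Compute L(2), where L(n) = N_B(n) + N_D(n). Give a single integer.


Answer: 26

Derivation:
Step 0: N_B=0, N_D=2, L=2
Step 1: N_B=2, N_D=6, L=8
Step 2: N_B=8, N_D=18, L=26


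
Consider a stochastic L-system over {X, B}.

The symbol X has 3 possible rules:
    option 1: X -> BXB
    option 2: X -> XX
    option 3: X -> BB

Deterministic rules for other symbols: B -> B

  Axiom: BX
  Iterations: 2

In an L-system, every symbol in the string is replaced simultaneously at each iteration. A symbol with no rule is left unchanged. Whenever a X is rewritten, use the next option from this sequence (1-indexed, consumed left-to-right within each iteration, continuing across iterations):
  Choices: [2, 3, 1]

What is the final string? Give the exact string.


Step 0: BX
Step 1: BXX  (used choices [2])
Step 2: BBBBXB  (used choices [3, 1])

Answer: BBBBXB


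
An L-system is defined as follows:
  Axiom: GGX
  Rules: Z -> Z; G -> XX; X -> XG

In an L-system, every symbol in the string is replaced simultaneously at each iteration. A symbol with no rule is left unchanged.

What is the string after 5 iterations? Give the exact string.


Step 0: GGX
Step 1: XXXXXG
Step 2: XGXGXGXGXGXX
Step 3: XGXXXGXXXGXXXGXXXGXXXGXG
Step 4: XGXXXGXGXGXXXGXGXGXXXGXGXGXXXGXGXGXXXGXGXGXXXGXX
Step 5: XGXXXGXGXGXXXGXXXGXXXGXGXGXXXGXXXGXXXGXGXGXXXGXXXGXXXGXGXGXXXGXXXGXXXGXGXGXXXGXXXGXXXGXGXGXXXGXG

Answer: XGXXXGXGXGXXXGXXXGXXXGXGXGXXXGXXXGXXXGXGXGXXXGXXXGXXXGXGXGXXXGXXXGXXXGXGXGXXXGXXXGXXXGXGXGXXXGXG


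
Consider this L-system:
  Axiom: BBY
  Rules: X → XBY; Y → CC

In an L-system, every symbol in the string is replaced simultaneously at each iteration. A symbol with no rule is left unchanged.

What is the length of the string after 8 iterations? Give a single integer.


Answer: 4

Derivation:
Step 0: length = 3
Step 1: length = 4
Step 2: length = 4
Step 3: length = 4
Step 4: length = 4
Step 5: length = 4
Step 6: length = 4
Step 7: length = 4
Step 8: length = 4


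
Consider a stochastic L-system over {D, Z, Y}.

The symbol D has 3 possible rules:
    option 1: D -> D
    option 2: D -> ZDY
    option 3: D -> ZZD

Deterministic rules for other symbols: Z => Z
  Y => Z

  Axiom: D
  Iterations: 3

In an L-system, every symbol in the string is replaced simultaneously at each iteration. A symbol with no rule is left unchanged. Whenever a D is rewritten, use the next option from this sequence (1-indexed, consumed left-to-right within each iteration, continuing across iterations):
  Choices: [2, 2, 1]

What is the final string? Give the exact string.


Answer: ZZDZZ

Derivation:
Step 0: D
Step 1: ZDY  (used choices [2])
Step 2: ZZDYZ  (used choices [2])
Step 3: ZZDZZ  (used choices [1])


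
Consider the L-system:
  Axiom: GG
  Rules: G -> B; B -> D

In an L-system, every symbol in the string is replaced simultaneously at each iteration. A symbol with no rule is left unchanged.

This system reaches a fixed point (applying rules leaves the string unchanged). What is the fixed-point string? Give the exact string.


Answer: DD

Derivation:
Step 0: GG
Step 1: BB
Step 2: DD
Step 3: DD  (unchanged — fixed point at step 2)


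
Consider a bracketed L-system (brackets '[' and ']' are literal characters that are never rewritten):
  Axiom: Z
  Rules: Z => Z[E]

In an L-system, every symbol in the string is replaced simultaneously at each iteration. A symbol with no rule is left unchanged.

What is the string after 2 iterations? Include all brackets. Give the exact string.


Step 0: Z
Step 1: Z[E]
Step 2: Z[E][E]

Answer: Z[E][E]


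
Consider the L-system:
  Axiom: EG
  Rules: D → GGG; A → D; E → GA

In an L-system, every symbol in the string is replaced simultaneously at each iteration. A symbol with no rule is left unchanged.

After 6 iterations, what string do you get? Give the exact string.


Step 0: EG
Step 1: GAG
Step 2: GDG
Step 3: GGGGG
Step 4: GGGGG
Step 5: GGGGG
Step 6: GGGGG

Answer: GGGGG


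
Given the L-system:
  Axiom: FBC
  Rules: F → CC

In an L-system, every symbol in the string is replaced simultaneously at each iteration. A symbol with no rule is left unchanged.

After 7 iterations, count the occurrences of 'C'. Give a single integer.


Step 0: FBC  (1 'C')
Step 1: CCBC  (3 'C')
Step 2: CCBC  (3 'C')
Step 3: CCBC  (3 'C')
Step 4: CCBC  (3 'C')
Step 5: CCBC  (3 'C')
Step 6: CCBC  (3 'C')
Step 7: CCBC  (3 'C')

Answer: 3


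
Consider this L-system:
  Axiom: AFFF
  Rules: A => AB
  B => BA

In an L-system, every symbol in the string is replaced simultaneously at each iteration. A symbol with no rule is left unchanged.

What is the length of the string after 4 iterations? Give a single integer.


Step 0: length = 4
Step 1: length = 5
Step 2: length = 7
Step 3: length = 11
Step 4: length = 19

Answer: 19


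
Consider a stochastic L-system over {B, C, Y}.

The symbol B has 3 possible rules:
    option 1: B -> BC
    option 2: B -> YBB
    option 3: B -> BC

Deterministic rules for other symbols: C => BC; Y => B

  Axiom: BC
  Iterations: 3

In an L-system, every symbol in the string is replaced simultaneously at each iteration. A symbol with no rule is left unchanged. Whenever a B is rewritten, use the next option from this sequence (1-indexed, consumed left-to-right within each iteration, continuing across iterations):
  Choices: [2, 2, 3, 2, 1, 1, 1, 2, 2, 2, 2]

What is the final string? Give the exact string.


Step 0: BC
Step 1: YBBBC  (used choices [2])
Step 2: BYBBBCYBBBC  (used choices [2, 3, 2])
Step 3: BCBBCBCYBBBCBYBBYBBYBBBC  (used choices [1, 1, 1, 2, 2, 2, 2])

Answer: BCBBCBCYBBBCBYBBYBBYBBBC


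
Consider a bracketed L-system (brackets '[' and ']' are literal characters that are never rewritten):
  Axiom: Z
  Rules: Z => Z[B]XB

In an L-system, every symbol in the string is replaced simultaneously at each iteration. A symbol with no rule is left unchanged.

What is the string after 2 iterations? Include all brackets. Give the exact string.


Answer: Z[B]XB[B]XB

Derivation:
Step 0: Z
Step 1: Z[B]XB
Step 2: Z[B]XB[B]XB


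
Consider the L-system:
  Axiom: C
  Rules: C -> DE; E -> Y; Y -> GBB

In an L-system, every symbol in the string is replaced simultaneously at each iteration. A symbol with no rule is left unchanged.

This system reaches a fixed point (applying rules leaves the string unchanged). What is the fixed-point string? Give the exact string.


Answer: DGBB

Derivation:
Step 0: C
Step 1: DE
Step 2: DY
Step 3: DGBB
Step 4: DGBB  (unchanged — fixed point at step 3)


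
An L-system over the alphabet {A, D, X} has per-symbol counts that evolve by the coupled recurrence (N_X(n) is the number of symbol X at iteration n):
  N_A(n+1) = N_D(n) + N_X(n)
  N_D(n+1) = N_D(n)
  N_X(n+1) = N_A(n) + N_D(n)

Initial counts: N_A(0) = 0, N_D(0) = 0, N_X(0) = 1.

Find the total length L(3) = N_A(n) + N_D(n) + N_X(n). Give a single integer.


Answer: 1

Derivation:
Step 0: N_A=0, N_D=0, N_X=1, L=1
Step 1: N_A=1, N_D=0, N_X=0, L=1
Step 2: N_A=0, N_D=0, N_X=1, L=1
Step 3: N_A=1, N_D=0, N_X=0, L=1


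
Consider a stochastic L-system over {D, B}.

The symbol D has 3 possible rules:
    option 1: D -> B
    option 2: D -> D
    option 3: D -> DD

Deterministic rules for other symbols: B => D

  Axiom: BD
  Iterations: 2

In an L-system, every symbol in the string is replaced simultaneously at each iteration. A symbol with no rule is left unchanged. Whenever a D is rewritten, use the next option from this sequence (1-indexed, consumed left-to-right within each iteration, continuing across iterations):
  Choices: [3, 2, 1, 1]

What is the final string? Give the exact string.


Step 0: BD
Step 1: DDD  (used choices [3])
Step 2: DBB  (used choices [2, 1, 1])

Answer: DBB


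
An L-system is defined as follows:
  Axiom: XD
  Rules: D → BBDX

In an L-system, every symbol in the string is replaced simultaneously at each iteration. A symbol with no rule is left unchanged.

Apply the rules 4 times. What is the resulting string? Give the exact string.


Answer: XBBBBBBBBDXXXX

Derivation:
Step 0: XD
Step 1: XBBDX
Step 2: XBBBBDXX
Step 3: XBBBBBBDXXX
Step 4: XBBBBBBBBDXXXX


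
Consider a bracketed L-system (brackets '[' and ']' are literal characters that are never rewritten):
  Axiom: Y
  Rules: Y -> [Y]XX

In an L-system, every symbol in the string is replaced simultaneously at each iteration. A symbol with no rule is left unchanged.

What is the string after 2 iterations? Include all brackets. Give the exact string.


Answer: [[Y]XX]XX

Derivation:
Step 0: Y
Step 1: [Y]XX
Step 2: [[Y]XX]XX


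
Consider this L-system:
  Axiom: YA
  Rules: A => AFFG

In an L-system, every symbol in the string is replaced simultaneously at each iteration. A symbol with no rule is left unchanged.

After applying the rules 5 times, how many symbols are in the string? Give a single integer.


Step 0: length = 2
Step 1: length = 5
Step 2: length = 8
Step 3: length = 11
Step 4: length = 14
Step 5: length = 17

Answer: 17


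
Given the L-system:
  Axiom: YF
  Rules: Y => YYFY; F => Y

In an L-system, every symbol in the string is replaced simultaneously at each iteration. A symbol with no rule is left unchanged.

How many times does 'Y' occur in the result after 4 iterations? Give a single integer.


Step 0: YF  (1 'Y')
Step 1: YYFYY  (4 'Y')
Step 2: YYFYYYFYYYYFYYYFY  (13 'Y')
Step 3: YYFYYYFYYYYFYYYFYYYFYYYYFYYYFYYYFYYYFYYYYFYYYFYYYFYYYYFY  (43 'Y')
Step 4: YYFYYYFYYYYFYYYFYYYFYYYYFYYYFYYYFYYYFYYYYFYYYFYYYFYYYYFYYYFYYYFYYYYFYYYFYYYFYYYFYYYYFYYYFYYYFYYYYFYYYFYYYFYYYYFYYYFYYYFYYYYFYYYFYYYFYYYFYYYYFYYYFYYYFYYYYFYYYFYYYFYYYYFYYYFYYYFYYYFYYYYFY  (142 'Y')

Answer: 142


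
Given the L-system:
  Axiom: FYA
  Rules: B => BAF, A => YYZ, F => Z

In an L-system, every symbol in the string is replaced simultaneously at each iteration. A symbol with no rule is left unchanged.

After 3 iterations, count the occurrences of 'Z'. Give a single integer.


Step 0: FYA  (0 'Z')
Step 1: ZYYYZ  (2 'Z')
Step 2: ZYYYZ  (2 'Z')
Step 3: ZYYYZ  (2 'Z')

Answer: 2


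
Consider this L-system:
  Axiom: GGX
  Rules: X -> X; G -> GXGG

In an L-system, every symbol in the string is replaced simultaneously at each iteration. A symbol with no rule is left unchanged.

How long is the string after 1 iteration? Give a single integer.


Answer: 9

Derivation:
Step 0: length = 3
Step 1: length = 9


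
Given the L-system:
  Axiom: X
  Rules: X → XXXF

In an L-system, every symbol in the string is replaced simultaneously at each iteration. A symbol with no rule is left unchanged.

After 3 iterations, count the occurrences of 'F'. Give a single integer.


Answer: 13

Derivation:
Step 0: X  (0 'F')
Step 1: XXXF  (1 'F')
Step 2: XXXFXXXFXXXFF  (4 'F')
Step 3: XXXFXXXFXXXFFXXXFXXXFXXXFFXXXFXXXFXXXFFF  (13 'F')


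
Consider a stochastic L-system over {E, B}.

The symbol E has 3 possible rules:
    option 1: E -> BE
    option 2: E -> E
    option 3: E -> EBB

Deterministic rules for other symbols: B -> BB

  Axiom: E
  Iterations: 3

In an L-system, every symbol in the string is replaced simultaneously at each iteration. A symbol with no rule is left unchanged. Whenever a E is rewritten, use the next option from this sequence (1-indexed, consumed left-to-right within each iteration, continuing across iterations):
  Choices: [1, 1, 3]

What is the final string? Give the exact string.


Answer: BBBBBBEBB

Derivation:
Step 0: E
Step 1: BE  (used choices [1])
Step 2: BBBE  (used choices [1])
Step 3: BBBBBBEBB  (used choices [3])


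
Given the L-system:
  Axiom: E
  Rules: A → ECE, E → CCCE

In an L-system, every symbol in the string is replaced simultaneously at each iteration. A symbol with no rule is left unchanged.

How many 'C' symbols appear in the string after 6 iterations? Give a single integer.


Step 0: E  (0 'C')
Step 1: CCCE  (3 'C')
Step 2: CCCCCCE  (6 'C')
Step 3: CCCCCCCCCE  (9 'C')
Step 4: CCCCCCCCCCCCE  (12 'C')
Step 5: CCCCCCCCCCCCCCCE  (15 'C')
Step 6: CCCCCCCCCCCCCCCCCCE  (18 'C')

Answer: 18


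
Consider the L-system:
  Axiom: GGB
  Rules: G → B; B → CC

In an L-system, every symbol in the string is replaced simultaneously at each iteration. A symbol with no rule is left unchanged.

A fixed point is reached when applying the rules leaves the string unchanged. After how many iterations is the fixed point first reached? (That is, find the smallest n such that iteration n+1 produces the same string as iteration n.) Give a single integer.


Step 0: GGB
Step 1: BBCC
Step 2: CCCCCC
Step 3: CCCCCC  (unchanged — fixed point at step 2)

Answer: 2


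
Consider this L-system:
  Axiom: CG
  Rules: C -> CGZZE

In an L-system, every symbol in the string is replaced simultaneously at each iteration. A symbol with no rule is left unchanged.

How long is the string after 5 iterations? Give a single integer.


Answer: 22

Derivation:
Step 0: length = 2
Step 1: length = 6
Step 2: length = 10
Step 3: length = 14
Step 4: length = 18
Step 5: length = 22


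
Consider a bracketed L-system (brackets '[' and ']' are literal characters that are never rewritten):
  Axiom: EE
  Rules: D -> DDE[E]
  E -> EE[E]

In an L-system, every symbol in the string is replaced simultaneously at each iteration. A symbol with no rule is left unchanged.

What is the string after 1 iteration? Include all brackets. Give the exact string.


Answer: EE[E]EE[E]

Derivation:
Step 0: EE
Step 1: EE[E]EE[E]


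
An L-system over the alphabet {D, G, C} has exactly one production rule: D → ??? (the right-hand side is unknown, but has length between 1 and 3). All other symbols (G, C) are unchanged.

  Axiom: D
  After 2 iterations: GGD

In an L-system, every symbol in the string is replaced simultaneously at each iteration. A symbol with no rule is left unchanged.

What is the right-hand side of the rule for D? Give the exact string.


Trying D → GD:
  Step 0: D
  Step 1: GD
  Step 2: GGD
Matches the given result.

Answer: GD


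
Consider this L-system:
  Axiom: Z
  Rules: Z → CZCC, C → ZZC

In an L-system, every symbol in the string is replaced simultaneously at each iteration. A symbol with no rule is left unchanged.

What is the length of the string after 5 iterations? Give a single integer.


Step 0: length = 1
Step 1: length = 4
Step 2: length = 13
Step 3: length = 46
Step 4: length = 157
Step 5: length = 544

Answer: 544


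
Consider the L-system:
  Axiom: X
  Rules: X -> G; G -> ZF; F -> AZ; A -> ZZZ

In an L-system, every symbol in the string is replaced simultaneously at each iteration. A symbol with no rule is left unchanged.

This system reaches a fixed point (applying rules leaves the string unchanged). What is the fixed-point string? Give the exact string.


Answer: ZZZZZ

Derivation:
Step 0: X
Step 1: G
Step 2: ZF
Step 3: ZAZ
Step 4: ZZZZZ
Step 5: ZZZZZ  (unchanged — fixed point at step 4)


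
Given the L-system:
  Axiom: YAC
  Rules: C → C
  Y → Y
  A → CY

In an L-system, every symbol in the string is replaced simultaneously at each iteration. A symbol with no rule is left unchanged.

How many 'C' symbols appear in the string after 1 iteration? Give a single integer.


Answer: 2

Derivation:
Step 0: YAC  (1 'C')
Step 1: YCYC  (2 'C')


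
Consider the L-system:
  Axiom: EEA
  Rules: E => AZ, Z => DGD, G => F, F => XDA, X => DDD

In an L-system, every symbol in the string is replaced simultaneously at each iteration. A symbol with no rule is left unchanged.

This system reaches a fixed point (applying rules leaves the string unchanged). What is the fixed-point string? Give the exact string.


Answer: ADDDDDADADDDDDADA

Derivation:
Step 0: EEA
Step 1: AZAZA
Step 2: ADGDADGDA
Step 3: ADFDADFDA
Step 4: ADXDADADXDADA
Step 5: ADDDDDADADDDDDADA
Step 6: ADDDDDADADDDDDADA  (unchanged — fixed point at step 5)


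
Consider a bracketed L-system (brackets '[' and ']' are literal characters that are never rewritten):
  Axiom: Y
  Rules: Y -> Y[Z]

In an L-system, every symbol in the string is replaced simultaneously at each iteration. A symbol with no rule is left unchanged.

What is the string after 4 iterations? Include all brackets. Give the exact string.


Answer: Y[Z][Z][Z][Z]

Derivation:
Step 0: Y
Step 1: Y[Z]
Step 2: Y[Z][Z]
Step 3: Y[Z][Z][Z]
Step 4: Y[Z][Z][Z][Z]


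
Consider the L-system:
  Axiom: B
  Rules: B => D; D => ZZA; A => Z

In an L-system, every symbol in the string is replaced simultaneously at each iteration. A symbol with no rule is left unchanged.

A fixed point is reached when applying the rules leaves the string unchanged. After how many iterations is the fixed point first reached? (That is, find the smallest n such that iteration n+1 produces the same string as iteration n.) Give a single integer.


Step 0: B
Step 1: D
Step 2: ZZA
Step 3: ZZZ
Step 4: ZZZ  (unchanged — fixed point at step 3)

Answer: 3


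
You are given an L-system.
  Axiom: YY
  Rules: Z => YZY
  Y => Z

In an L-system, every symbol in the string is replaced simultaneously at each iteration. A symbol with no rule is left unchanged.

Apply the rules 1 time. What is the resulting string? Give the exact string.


Answer: ZZ

Derivation:
Step 0: YY
Step 1: ZZ


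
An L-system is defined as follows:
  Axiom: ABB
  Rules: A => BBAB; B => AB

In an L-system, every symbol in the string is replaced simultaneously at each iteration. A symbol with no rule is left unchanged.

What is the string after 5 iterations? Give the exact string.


Answer: BBABABBBABABABABBBABABBBABABABABBBABABBBABABBBABABBBABABABABBBABABBBABABABABBBABABBBABABABABBBABABBBABABABABBBABABBBABABBBABABBBABABABABBBABABBBABABABABBBABABBBABABBBABABBBABABABABBBABABBBABABABABBBABABBBABABABABBBABABBBABABABABBBABABBBABABBBABABBBABABABABBBABABBBABABABABBBABABBBABABBBABABBBABABABABBBABABBBABABABABBBABABBBABABABABBBABABBBABABABABBBABABBBABABBBABABBBABABABABBBABABBBABABABABBBABABBBABABBBABABBBABABABABBBABABBBABABABABBBABABBBABAB

Derivation:
Step 0: ABB
Step 1: BBABABAB
Step 2: ABABBBABABBBABABBBABAB
Step 3: BBABABBBABABABABBBABABBBABABABABBBABABBBABABABABBBABABBBABAB
Step 4: ABABBBABABBBABABABABBBABABBBABABBBABABBBABABABABBBABABBBABABABABBBABABBBABABBBABABBBABABABABBBABABBBABABABABBBABABBBABABBBABABBBABABABABBBABABBBABABABABBBABABBBABAB
Step 5: BBABABBBABABABABBBABABBBABABABABBBABABBBABABBBABABBBABABABABBBABABBBABABABABBBABABBBABABABABBBABABBBABABABABBBABABBBABABBBABABBBABABABABBBABABBBABABABABBBABABBBABABBBABABBBABABABABBBABABBBABABABABBBABABBBABABABABBBABABBBABABABABBBABABBBABABBBABABBBABABABABBBABABBBABABABABBBABABBBABABBBABABBBABABABABBBABABBBABABABABBBABABBBABABABABBBABABBBABABABABBBABABBBABABBBABABBBABABABABBBABABBBABABABABBBABABBBABABBBABABBBABABABABBBABABBBABABABABBBABABBBABAB


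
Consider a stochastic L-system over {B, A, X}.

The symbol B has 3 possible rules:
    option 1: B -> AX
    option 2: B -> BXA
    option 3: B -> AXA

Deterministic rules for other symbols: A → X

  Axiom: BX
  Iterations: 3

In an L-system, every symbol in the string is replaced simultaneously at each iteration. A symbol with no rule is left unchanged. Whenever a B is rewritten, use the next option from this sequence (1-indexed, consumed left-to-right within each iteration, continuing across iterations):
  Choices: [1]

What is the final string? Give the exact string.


Answer: XXX

Derivation:
Step 0: BX
Step 1: AXX  (used choices [1])
Step 2: XXX  (used choices [])
Step 3: XXX  (used choices [])


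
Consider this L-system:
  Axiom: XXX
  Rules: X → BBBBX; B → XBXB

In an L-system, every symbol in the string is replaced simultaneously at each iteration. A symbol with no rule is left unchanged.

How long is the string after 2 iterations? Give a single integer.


Step 0: length = 3
Step 1: length = 15
Step 2: length = 63

Answer: 63


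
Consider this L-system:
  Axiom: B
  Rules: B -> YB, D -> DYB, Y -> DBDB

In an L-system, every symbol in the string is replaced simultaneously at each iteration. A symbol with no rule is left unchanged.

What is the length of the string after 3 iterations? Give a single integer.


Answer: 16

Derivation:
Step 0: length = 1
Step 1: length = 2
Step 2: length = 6
Step 3: length = 16


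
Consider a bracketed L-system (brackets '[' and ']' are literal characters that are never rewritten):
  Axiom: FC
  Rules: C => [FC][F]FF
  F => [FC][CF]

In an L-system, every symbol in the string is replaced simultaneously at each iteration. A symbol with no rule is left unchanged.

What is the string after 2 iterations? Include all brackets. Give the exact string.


Step 0: FC
Step 1: [FC][CF][FC][F]FF
Step 2: [[FC][CF][FC][F]FF][[FC][F]FF[FC][CF]][[FC][CF][FC][F]FF][[FC][CF]][FC][CF][FC][CF]

Answer: [[FC][CF][FC][F]FF][[FC][F]FF[FC][CF]][[FC][CF][FC][F]FF][[FC][CF]][FC][CF][FC][CF]


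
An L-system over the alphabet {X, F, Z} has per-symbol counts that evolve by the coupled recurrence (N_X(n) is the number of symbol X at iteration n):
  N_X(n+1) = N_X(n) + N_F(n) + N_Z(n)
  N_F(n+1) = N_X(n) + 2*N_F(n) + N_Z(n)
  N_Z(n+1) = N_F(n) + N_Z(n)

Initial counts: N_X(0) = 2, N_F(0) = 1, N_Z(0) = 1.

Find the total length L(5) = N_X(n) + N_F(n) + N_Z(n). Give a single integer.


Step 0: N_X=2, N_F=1, N_Z=1, L=4
Step 1: N_X=4, N_F=5, N_Z=2, L=11
Step 2: N_X=11, N_F=16, N_Z=7, L=34
Step 3: N_X=34, N_F=50, N_Z=23, L=107
Step 4: N_X=107, N_F=157, N_Z=73, L=337
Step 5: N_X=337, N_F=494, N_Z=230, L=1061

Answer: 1061


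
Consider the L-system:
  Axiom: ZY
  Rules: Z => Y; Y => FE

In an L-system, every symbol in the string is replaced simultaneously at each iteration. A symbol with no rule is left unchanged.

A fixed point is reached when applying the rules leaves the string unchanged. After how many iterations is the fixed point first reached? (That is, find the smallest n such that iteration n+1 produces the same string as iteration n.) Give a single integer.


Step 0: ZY
Step 1: YFE
Step 2: FEFE
Step 3: FEFE  (unchanged — fixed point at step 2)

Answer: 2


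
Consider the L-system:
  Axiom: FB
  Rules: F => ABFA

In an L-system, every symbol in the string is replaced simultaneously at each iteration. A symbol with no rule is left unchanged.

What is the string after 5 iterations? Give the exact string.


Step 0: FB
Step 1: ABFAB
Step 2: ABABFAAB
Step 3: ABABABFAAAB
Step 4: ABABABABFAAAAB
Step 5: ABABABABABFAAAAAB

Answer: ABABABABABFAAAAAB


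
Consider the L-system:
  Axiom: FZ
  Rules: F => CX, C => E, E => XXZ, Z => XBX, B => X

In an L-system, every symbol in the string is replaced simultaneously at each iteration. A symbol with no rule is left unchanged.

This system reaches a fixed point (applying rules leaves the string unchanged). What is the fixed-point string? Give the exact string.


Step 0: FZ
Step 1: CXXBX
Step 2: EXXXX
Step 3: XXZXXXX
Step 4: XXXBXXXXX
Step 5: XXXXXXXXX
Step 6: XXXXXXXXX  (unchanged — fixed point at step 5)

Answer: XXXXXXXXX


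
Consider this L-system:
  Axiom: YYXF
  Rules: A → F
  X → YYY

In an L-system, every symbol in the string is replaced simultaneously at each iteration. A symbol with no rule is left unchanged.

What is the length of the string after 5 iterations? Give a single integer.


Answer: 6

Derivation:
Step 0: length = 4
Step 1: length = 6
Step 2: length = 6
Step 3: length = 6
Step 4: length = 6
Step 5: length = 6
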